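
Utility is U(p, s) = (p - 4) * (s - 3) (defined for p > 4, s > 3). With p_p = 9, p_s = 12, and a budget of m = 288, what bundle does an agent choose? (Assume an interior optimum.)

p* = 16, s* = 12

MU_p = (s−3), MU_s = (p−4).
MRS = (s−3)/(p−4).
Tangency: set MRS = p_p/p_s = 9/12 = 0.75.
So (s − 3)/(p − 4) = 0.75, i.e. (s − 3) = 0.75·(p − 4).
Rewrite the budget in excess-of-subsistence terms: 9·(p − 4) + 12·(s − 3) = 288 − 9·4 − 12·3 = 216.
Substituting, 18·(p − 4) = 216, so p − 4 = 12 and p* = 16.
Then s − 3 = 0.75·12 = 9, so s* = 12.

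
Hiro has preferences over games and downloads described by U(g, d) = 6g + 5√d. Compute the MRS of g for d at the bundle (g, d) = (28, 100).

MRS = 24

MU_g = 6, MU_d = 5/(2√d).
MRS = 6 ÷ (5/(2√d)).
At (28, 100): MRS = 24.
That is, one extra unit of g is worth 24 units of d at the margin.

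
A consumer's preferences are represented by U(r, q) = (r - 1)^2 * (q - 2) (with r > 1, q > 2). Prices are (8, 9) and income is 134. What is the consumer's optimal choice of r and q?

r* = 10, q* = 6

MU_r = 2·(r−1)·(q−2), MU_q = (r−1)^2.
MRS = (2/1)·(q−2)/(r−1).
Tangency: set MRS = p_r/p_q = 8/9.
So (2/1)·(q − 2)/(r − 1) = 8/9, i.e. (q − 2) = (4/9)·(r − 1).
Rewrite the budget in excess-of-subsistence terms: 8·(r − 1) + 9·(q − 2) = 134 − 8·1 − 9·2 = 108.
Substituting, 12·(r − 1) = 108, so r − 1 = 9 and r* = 10.
Then q − 2 = (4/9)·9 = 4, so q* = 6.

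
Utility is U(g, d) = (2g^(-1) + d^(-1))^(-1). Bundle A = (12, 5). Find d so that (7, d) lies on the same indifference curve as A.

U depends on (g, d) only through S = 2g^(-1) + d^(-1), so equal utility means equal S. At (12, 5): S = 11/30.
With g = 7: 2·7^(-1) = 2/7, so d^(-1) = 11/30 − 2/7 = 17/210.
Hence d = 1/(17/210) = 210/17.
Check: U(7, 210/17) = 2.7273.

d = 210/17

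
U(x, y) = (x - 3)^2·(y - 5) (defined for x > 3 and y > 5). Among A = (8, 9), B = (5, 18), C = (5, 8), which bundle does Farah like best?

Bundle A

Evaluate utility at each bundle:
U(A) = 100.
U(B) = 52.
U(C) = 12.
Highest utility is A, so A ≻ B ≻ C.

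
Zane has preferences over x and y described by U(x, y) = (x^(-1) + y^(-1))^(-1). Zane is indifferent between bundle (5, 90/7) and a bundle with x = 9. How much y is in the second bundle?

y = 6

U depends on (x, y) only through S = x^(-1) + y^(-1), so equal utility means equal S. At (5, 90/7): S = 5/18.
With x = 9: 9^(-1) = 1/9, so y^(-1) = 5/18 − 1/9 = 1/6.
Hence y = 1/(1/6) = 6.
Check: U(9, 6) = 3.6.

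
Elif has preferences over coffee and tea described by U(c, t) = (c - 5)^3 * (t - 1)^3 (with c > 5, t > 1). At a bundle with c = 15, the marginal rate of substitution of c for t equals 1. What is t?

t = 11

MU_c = 3·(c−5)^2·(t−1)^3, MU_t = 3·(c−5)^3·(t−1)^2.
MRS = (t−1)/(c−5).
Substitute c = 15: MRS = (t − 1)/10. Setting this equal to 1 gives t − 1 = 1·10 = 10, so t = 11.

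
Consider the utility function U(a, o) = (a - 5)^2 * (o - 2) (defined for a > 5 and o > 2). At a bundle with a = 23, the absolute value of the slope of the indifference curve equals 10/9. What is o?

o = 12

MU_a = 2·(a−5)·(o−2), MU_o = (a−5)^2.
MRS = (2/1)·(o−2)/(a−5).
Substitute a = 23: MRS = (o − 2)/9. Setting this equal to 10/9 gives o − 2 = (10/9)·9 = 10, so o = 12.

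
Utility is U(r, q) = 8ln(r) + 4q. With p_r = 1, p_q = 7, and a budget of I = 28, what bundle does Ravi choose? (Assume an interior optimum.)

r* = 14, q* = 2

MU_r = 8/r, MU_q = 4.
MRS = 8/r ÷ 4.
Tangency: set MRS = p_r/p_q = 1/7.
MRS depends only on r: 2/r = 1/7 ⇒ r* = 2/(1/7) = 14.
From the budget, 7·q = 28 − 1·14 = 14, so q* = 2.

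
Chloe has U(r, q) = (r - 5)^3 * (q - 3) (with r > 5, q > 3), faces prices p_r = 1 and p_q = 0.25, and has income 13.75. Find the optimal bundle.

MU_r = 3·(r−5)^2·(q−3), MU_q = (r−5)^3.
MRS = (3/1)·(q−3)/(r−5).
Tangency: set MRS = p_r/p_q = 1/0.25 = 4.
So (3/1)·(q − 3)/(r − 5) = 4, i.e. (q − 3) = (4/3)·(r − 5).
Rewrite the budget in excess-of-subsistence terms: 1·(r − 5) + 0.25·(q − 3) = 13.75 − 1·5 − 0.25·3 = 8.
Substituting, (4/3)·(r − 5) = 8, so r − 5 = 6 and r* = 11.
Then q − 3 = (4/3)·6 = 8, so q* = 11.

r* = 11, q* = 11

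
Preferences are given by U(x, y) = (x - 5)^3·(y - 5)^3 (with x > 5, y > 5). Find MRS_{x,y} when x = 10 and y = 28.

MRS = 4.6

MU_x = 3·(x−5)^2·(y−5)^3, MU_y = 3·(x−5)^3·(y−5)^2.
MRS = (y−5)/(x−5).
At (10, 28): MRS = 4.6.
That is, one extra unit of x is worth 4.6 units of y at the margin.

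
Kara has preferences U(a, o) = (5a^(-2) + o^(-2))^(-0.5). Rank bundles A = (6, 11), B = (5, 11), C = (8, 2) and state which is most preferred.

Bundle A

Evaluate utility at each bundle:
U(A) = 2.607.
U(B) = 2.191.
U(C) = 1.746.
Highest utility is A, so A ≻ B ≻ C.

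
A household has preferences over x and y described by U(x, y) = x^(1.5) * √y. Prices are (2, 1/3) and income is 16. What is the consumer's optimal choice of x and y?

x* = 6, y* = 12

MU_x = 1.5·√x·√y and MU_y = 0.5·x^(1.5)·y^(-0.5).
MRS = MU_x/MU_y = (3)·y/x.
Tangency: set MRS = p_x/p_y = 2/(1/3) = 6.
So (3)·y/x = 6, i.e. y = 2·x.
Substitute into the budget 2·x + (1/3)·y = 16: (8/3)·x = 16, so x* = 6.
Then y* = 2·6 = 12.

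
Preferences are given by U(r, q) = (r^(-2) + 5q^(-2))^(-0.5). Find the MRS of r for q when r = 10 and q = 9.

For CES with ρ = -2, MRS = (1/5)·(q/r)^3.
At (10, 9): MRS = 729/5000.
So at (10, 9) the consumer would give up 729/5000 units of q for one more unit of r.

MRS = 729/5000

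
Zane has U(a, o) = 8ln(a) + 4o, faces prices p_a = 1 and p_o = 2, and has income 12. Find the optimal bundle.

MU_a = 8/a, MU_o = 4.
MRS = 8/a ÷ 4.
Tangency: set MRS = p_a/p_o = 1/2 = 0.5.
MRS depends only on a: 2/a = 0.5 ⇒ a* = 2/0.5 = 4.
From the budget, 2·o = 12 − 1·4 = 8, so o* = 4.

a* = 4, o* = 4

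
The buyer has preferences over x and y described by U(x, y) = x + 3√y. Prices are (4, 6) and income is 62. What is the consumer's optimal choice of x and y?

x* = 14, y* = 1

MU_x = 1, MU_y = 3/(2√y).
MRS = 1 ÷ (3/(2√y)).
Tangency: set MRS = p_x/p_y = 4/6 = 2/3.
MRS depends only on y: (2/3)·√y = 2/3 ⇒ √y = (2/3)/(2/3) = 1 ⇒ y* = 1.
From the budget, 4·x = 62 − 6·1 = 56, so x* = 14.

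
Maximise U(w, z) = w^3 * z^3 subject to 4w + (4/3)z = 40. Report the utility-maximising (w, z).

MU_w = 3·w^2·z^3 and MU_z = 3·w^3·z^2.
MRS = MU_w/MU_z = z/w.
Tangency: set MRS = p_w/p_z = 4/(4/3) = 3.
So z/w = 3, i.e. z = 3·w.
Substitute into the budget 4·w + (4/3)·z = 40: 8·w = 40, so w* = 5.
Then z* = 3·5 = 15.

w* = 5, z* = 15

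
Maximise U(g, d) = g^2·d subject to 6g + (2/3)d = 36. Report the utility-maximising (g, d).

MU_g = 2·g·d and MU_d = g^2.
MRS = MU_g/MU_d = (2/1)·d/g.
Tangency: set MRS = p_g/p_d = 6/(2/3) = 9.
So (2/1)·d/g = 9, i.e. d = 4.5·g.
Substitute into the budget 6·g + (2/3)·d = 36: 9·g = 36, so g* = 4.
Then d* = 4.5·4 = 18.

g* = 4, d* = 18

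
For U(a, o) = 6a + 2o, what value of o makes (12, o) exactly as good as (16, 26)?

U(16, 26) = 148.
Set U(12, o) = 148 and solve.
6·12 + 2o = 148 ⇒ 2o = 76 ⇒ o = 38.
Check: U(12, 38) = 148.

o = 38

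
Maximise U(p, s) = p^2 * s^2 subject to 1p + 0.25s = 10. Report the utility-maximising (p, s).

p* = 5, s* = 20

MU_p = 2·p·s^2 and MU_s = 2·p^2·s.
MRS = MU_p/MU_s = s/p.
Tangency: set MRS = p_p/p_s = 1/0.25 = 4.
So s/p = 4, i.e. s = 4·p.
Substitute into the budget 1·p + 0.25·s = 10: 2·p = 10, so p* = 5.
Then s* = 4·5 = 20.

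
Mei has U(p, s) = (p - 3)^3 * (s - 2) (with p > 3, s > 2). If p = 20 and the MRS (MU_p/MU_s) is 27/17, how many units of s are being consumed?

MU_p = 3·(p−3)^2·(s−2), MU_s = (p−3)^3.
MRS = (3/1)·(s−2)/(p−3).
Substitute p = 20: MRS = (s − 2)/(17/3). Setting this equal to 27/17 gives s − 2 = (27/17)·(17/3) = 9, so s = 11.

s = 11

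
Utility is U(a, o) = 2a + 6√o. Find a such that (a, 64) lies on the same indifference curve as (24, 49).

U(24, 49) = 90.
Set U(a, 64) = 90 and solve.
With o = 64: √64 = 8, so 2a = 90 − 6·8 = 42 and a = 21.
Check: U(21, 64) = 90.

a = 21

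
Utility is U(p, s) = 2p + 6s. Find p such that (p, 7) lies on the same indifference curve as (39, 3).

p = 27

U(39, 3) = 96.
Set U(p, 7) = 96 and solve.
2p + 6·7 = 96 ⇒ 2p = 54 ⇒ p = 27.
Check: U(27, 7) = 96.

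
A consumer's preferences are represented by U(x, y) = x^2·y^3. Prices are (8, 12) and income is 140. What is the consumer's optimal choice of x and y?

MU_x = 2·x·y^3 and MU_y = 3·x^2·y^2.
MRS = MU_x/MU_y = (2/3)·y/x.
Tangency: set MRS = p_x/p_y = 8/12 = 2/3.
So (2/3)·y/x = 2/3, i.e. y = x.
Substitute into the budget 8·x + 12·y = 140: 20·x = 140, so x* = 7.
Then y* = 7.

x* = 7, y* = 7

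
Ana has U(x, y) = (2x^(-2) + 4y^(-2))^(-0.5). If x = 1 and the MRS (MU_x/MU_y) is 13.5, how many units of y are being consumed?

y = 3

For CES with ρ = -2, MRS = (2/4)·(y/x)^3.
Setting (2/4)·(y/1)^3 = 13.5 gives (y/1)^3 = 27, so y/1 = 3 and y = 3.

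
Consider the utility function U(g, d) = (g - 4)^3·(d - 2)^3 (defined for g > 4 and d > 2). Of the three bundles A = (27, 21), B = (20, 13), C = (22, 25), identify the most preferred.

Bundle A

Evaluate utility at each bundle:
U(A) = 83453453.
U(B) = 5451776.
U(C) = 70957944.
Highest utility is A, so A ≻ C ≻ B.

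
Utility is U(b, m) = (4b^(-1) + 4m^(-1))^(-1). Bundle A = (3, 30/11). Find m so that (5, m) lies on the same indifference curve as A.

U depends on (b, m) only through S = 4b^(-1) + 4m^(-1), so equal utility means equal S. At (3, 30/11): S = 2.8.
With b = 5: 4·5^(-1) = 0.8, so 4m^(-1) = 2.8 − 0.8 = 2, i.e. m^(-1) = 0.5.
Hence m = 1/0.5 = 2.
Check: U(5, 2) = 0.3571.

m = 2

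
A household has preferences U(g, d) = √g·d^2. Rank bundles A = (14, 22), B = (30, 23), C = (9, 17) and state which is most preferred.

Bundle B

Evaluate utility at each bundle:
U(A) = 1810.962.
U(B) = 2897.452.
U(C) = 867.000.
Highest utility is B, so B ≻ A ≻ C.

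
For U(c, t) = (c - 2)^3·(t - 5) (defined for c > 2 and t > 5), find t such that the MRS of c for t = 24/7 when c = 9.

t = 13

MU_c = 3·(c−2)^2·(t−5), MU_t = (c−2)^3.
MRS = (3/1)·(t−5)/(c−2).
Substitute c = 9: MRS = (t − 5)/(7/3). Setting this equal to 24/7 gives t − 5 = (24/7)·(7/3) = 8, so t = 13.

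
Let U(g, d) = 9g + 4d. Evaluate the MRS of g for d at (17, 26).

MU_g = 9, MU_d = 4, so MRS = 9/4 = 2.25 at every bundle.
At (17, 26): MRS = 2.25.
So at (17, 26) the consumer would give up 2.25 units of d for one more unit of g.

MRS = 2.25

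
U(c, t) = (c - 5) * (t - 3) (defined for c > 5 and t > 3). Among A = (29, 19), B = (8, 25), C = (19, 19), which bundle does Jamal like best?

Evaluate utility at each bundle:
U(A) = 384.
U(B) = 66.
U(C) = 224.
Highest utility is A, so A ≻ C ≻ B.

Bundle A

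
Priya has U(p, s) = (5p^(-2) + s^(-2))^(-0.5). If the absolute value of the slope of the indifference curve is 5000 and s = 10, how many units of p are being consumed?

For CES with ρ = -2, MRS = (5/1)·(s/p)^3.
Setting (5/1)·(10/p)^3 = 5000 gives (10/p)^3 = 1000, so 10/p = 10 and p = 1.

p = 1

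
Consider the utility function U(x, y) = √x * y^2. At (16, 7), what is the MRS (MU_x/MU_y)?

MU_x = 0.5·x^(-0.5)·y^2 and MU_y = 2·√x·y.
MRS = MU_x/MU_y = (0.25)·y/x.
At (16, 7): MRS = 7/64.
So at (16, 7) the consumer would give up 7/64 units of y for one more unit of x.

MRS = 7/64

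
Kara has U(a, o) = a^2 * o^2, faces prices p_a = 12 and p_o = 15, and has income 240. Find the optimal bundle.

MU_a = 2·a·o^2 and MU_o = 2·a^2·o.
MRS = MU_a/MU_o = o/a.
Tangency: set MRS = p_a/p_o = 12/15 = 0.8.
So o/a = 0.8, i.e. o = 0.8·a.
Substitute into the budget 12·a + 15·o = 240: 24·a = 240, so a* = 10.
Then o* = 0.8·10 = 8.

a* = 10, o* = 8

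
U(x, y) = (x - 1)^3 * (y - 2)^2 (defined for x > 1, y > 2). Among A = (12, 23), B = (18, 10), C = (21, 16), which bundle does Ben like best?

Evaluate utility at each bundle:
U(A) = 586971.
U(B) = 314432.
U(C) = 1568000.
Highest utility is C, so C ≻ A ≻ B.

Bundle C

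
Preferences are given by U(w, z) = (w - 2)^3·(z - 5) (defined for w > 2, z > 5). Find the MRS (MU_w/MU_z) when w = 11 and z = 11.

MRS = 2

MU_w = 3·(w−2)^2·(z−5), MU_z = (w−2)^3.
MRS = (3/1)·(z−5)/(w−2).
At (11, 11): MRS = 2.
The indifference curve has slope −2 at this bundle.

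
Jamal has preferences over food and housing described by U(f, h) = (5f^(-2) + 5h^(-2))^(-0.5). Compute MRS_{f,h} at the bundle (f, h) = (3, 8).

MRS = 512/27

For CES with ρ = -2, MRS = (h/f)^3.
At (3, 8): MRS = 512/27.
The indifference curve has slope −512/27 at this bundle.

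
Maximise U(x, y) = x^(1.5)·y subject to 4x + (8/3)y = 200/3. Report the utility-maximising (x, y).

x* = 10, y* = 10

MU_x = 1.5·√x·y and MU_y = x^(1.5).
MRS = MU_x/MU_y = (1.5)·y/x.
Tangency: set MRS = p_x/p_y = 4/(8/3) = 1.5.
So (1.5)·y/x = 1.5, i.e. y = x.
Substitute into the budget 4·x + (8/3)·y = 200/3: (20/3)·x = 200/3, so x* = 10.
Then y* = 10.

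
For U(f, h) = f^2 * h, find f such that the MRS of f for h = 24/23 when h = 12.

MU_f = 2·f·h and MU_h = f^2.
MRS = MU_f/MU_h = (2/1)·h/f.
Substitute h = 12: MRS = 24/f. Setting 24/f = 24/23 gives f = 24/(24/23) = 23.

f = 23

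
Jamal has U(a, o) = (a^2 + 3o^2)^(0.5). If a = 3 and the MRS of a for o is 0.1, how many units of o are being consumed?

o = 10

For CES with ρ = 2, MRS = (1/3)·(o/a)^(-1).
Setting (1/3)·(o/3)^(-1) = 0.1 gives (o/3)^(-1) = 0.3, so o/3 = 10/3 and o = 10.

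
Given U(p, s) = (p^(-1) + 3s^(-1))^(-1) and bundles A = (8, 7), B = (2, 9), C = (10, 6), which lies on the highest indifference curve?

Bundle A

Evaluate utility at each bundle:
U(A) = 1.806.
U(B) = 1.200.
U(C) = 1.667.
Highest utility is A, so A ≻ C ≻ B.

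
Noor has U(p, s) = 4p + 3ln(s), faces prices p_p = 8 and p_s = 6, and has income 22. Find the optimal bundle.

p* = 2, s* = 1

MU_p = 4, MU_s = 3/s.
MRS = 4 ÷ (3/s).
Tangency: set MRS = p_p/p_s = 8/6 = 4/3.
MRS depends only on s: (4/3)·s = 4/3 ⇒ s* = (4/3)/(4/3) = 1.
From the budget, 8·p = 22 − 6·1 = 16, so p* = 2.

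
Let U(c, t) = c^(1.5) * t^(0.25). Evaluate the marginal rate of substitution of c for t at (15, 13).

MRS = 5.2

MU_c = 1.5·√c·t^(0.25) and MU_t = 0.25·c^(1.5)·t^(-0.75).
MRS = MU_c/MU_t = (6)·t/c.
At (15, 13): MRS = 5.2.
So at (15, 13) the consumer would give up 5.2 units of t for one more unit of c.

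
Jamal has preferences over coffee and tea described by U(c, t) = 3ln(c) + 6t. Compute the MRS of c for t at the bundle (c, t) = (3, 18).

MU_c = 3/c, MU_t = 6.
MRS = 3/c ÷ 6.
At (3, 18): MRS = 1/6.
That is, one extra unit of c is worth 1/6 units of t at the margin.

MRS = 1/6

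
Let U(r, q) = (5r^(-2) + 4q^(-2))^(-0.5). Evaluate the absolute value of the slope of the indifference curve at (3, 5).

MRS = 625/108

For CES with ρ = -2, MRS = (5/4)·(q/r)^3.
At (3, 5): MRS = 625/108.
So at (3, 5) the consumer would give up 625/108 units of q for one more unit of r.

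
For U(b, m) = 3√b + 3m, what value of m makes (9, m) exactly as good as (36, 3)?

U(36, 3) = 27.
Set U(9, m) = 27 and solve.
With b = 9: √9 = 3, so 3m = 27 − 3·3 = 18 and m = 6.
Check: U(9, 6) = 27.

m = 6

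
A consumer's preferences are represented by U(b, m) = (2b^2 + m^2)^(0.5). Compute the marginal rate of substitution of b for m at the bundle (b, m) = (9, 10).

MRS = 1.8

For CES with ρ = 2, MRS = (2/1)·(m/b)^(-1).
At (9, 10): MRS = 1.8.
That is, one extra unit of b is worth 1.8 units of m at the margin.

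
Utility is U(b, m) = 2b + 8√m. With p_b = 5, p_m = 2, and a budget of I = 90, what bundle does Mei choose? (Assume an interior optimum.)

MU_b = 2, MU_m = 8/(2√m).
MRS = 2 ÷ (8/(2√m)).
Tangency: set MRS = p_b/p_m = 5/2 = 2.5.
MRS depends only on m: 0.5·√m = 2.5 ⇒ √m = 2.5/0.5 = 5 ⇒ m* = 25.
From the budget, 5·b = 90 − 2·25 = 40, so b* = 8.

b* = 8, m* = 25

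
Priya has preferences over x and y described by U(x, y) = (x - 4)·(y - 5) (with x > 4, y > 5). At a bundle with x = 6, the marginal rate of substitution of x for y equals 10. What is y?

MU_x = (y−5), MU_y = (x−4).
MRS = (y−5)/(x−4).
Substitute x = 6: MRS = (y − 5)/2. Setting this equal to 10 gives y − 5 = 10·2 = 20, so y = 25.

y = 25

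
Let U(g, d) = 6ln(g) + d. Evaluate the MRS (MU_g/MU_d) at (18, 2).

MU_g = 6/g, MU_d = 1.
MRS = 6/g ÷ 1.
At (18, 2): MRS = 1/3.
That is, one extra unit of g is worth 1/3 units of d at the margin.

MRS = 1/3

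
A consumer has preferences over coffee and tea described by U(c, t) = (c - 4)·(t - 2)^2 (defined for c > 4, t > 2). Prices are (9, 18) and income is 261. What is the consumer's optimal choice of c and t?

c* = 11, t* = 9

MU_c = (t−2)^2, MU_t = 2·(c−4)·(t−2).
MRS = (1/2)·(t−2)/(c−4).
Tangency: set MRS = p_c/p_t = 9/18 = 0.5.
So (1/2)·(t − 2)/(c − 4) = 0.5, i.e. (t − 2) = (c − 4).
Rewrite the budget in excess-of-subsistence terms: 9·(c − 4) + 18·(t − 2) = 261 − 9·4 − 18·2 = 189.
Substituting, 27·(c − 4) = 189, so c − 4 = 7 and c* = 11.
Then t − 2 = 7, so t* = 9.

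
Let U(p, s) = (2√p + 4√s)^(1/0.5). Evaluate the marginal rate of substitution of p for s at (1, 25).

For CES with ρ = 0.5, MRS = (2/4)·√(s/p).
At (1, 25): MRS = 2.5.
So at (1, 25) the consumer would give up 2.5 units of s for one more unit of p.

MRS = 2.5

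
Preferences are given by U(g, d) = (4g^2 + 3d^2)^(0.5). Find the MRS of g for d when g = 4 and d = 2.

For CES with ρ = 2, MRS = (4/3)·(d/g)^(-1).
At (4, 2): MRS = 8/3.
That is, one extra unit of g is worth 8/3 units of d at the margin.

MRS = 8/3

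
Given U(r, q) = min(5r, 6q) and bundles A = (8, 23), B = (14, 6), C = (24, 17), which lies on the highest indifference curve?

Bundle C

Evaluate utility at each bundle:
U(A) = 40.
U(B) = 36.
U(C) = 102.
Highest utility is C, so C ≻ A ≻ B.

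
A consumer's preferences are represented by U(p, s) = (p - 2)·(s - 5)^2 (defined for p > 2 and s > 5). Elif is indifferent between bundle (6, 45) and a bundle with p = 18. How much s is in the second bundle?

U(6, 45) = 6400.
Set U(18, s) = 6400 and solve.
With p = 18: (18 − 2) = 16, so (s − 5)^2 = 6400/16 = 400.
Taking the square root (with s > 5): s − 5 = 20, so s = 25.
Check: U(18, 25) = 6400.

s = 25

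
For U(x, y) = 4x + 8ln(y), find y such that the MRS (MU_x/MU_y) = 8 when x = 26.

y = 16

MU_x = 4, MU_y = 8/y.
MRS = 4 ÷ (8/y).
MRS depends only on y: 0.5·y = 8 ⇒ y = 8/0.5 = 16.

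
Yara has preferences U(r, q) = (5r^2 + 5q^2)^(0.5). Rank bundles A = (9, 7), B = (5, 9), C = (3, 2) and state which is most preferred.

Evaluate utility at each bundle:
U(A) = 25.495.
U(B) = 23.022.
U(C) = 8.062.
Highest utility is A, so A ≻ B ≻ C.

Bundle A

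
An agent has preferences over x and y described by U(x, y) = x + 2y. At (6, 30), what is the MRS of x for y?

MRS = 0.5

MU_x = 1, MU_y = 2, so MRS = 1/2 = 0.5 at every bundle.
At (6, 30): MRS = 0.5.
So at (6, 30) the consumer would give up 0.5 units of y for one more unit of x.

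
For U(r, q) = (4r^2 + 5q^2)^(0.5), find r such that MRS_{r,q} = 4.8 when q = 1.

For CES with ρ = 2, MRS = (4/5)·(q/r)^(-1).
Setting (4/5)·(1/r)^(-1) = 4.8 gives (1/r)^(-1) = 6, so 1/r = 1/6 and r = 6.

r = 6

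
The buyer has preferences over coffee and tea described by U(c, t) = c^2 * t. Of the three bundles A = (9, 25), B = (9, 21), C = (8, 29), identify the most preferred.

Bundle A

Evaluate utility at each bundle:
U(A) = 2025.
U(B) = 1701.
U(C) = 1856.
Highest utility is A, so A ≻ C ≻ B.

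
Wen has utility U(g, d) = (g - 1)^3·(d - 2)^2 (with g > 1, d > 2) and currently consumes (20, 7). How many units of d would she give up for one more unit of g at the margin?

MU_g = 3·(g−1)^2·(d−2)^2, MU_d = 2·(g−1)^3·(d−2).
MRS = (3/2)·(d−2)/(g−1).
At (20, 7): MRS = 15/38.
That is, one extra unit of g is worth 15/38 units of d at the margin.

MRS = 15/38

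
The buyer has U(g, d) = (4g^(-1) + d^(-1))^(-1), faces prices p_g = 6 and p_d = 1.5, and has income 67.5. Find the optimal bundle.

g* = 9, d* = 9

For CES with ρ = -1, MRS = (4/1)·(d/g)^2.
Tangency: set MRS = p_g/p_d = 6/1.5 = 4.
So (d/g)^2 = 1; taking the square root, d/g = 1, i.e. d = g.
Substitute into the budget 6·g + 1.5·d = 67.5: 7.5·g = 67.5, so g* = 9 and d* = 9.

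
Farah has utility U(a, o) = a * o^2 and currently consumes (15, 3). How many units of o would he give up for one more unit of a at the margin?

MU_a = o^2 and MU_o = 2·a·o.
MRS = MU_a/MU_o = (1/2)·o/a.
At (15, 3): MRS = 0.1.
So at (15, 3) the consumer would give up 0.1 units of o for one more unit of a.

MRS = 0.1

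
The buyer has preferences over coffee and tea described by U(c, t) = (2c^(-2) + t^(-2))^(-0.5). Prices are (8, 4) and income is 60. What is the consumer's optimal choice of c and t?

For CES with ρ = -2, MRS = (2/1)·(t/c)^3.
Tangency: set MRS = p_c/p_t = 8/4 = 2.
So (t/c)^3 = 1; taking the cube root, t/c = 1, i.e. t = c.
Substitute into the budget 8·c + 4·t = 60: 12·c = 60, so c* = 5 and t* = 5.

c* = 5, t* = 5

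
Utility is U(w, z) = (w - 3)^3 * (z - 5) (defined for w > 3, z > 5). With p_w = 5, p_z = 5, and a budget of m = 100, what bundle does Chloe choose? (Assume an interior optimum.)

w* = 12, z* = 8

MU_w = 3·(w−3)^2·(z−5), MU_z = (w−3)^3.
MRS = (3/1)·(z−5)/(w−3).
Tangency: set MRS = p_w/p_z = 5/5 = 1.
So (3/1)·(z − 5)/(w − 3) = 1, i.e. (z − 5) = (1/3)·(w − 3).
Rewrite the budget in excess-of-subsistence terms: 5·(w − 3) + 5·(z − 5) = 100 − 5·3 − 5·5 = 60.
Substituting, (20/3)·(w − 3) = 60, so w − 3 = 9 and w* = 12.
Then z − 5 = (1/3)·9 = 3, so z* = 8.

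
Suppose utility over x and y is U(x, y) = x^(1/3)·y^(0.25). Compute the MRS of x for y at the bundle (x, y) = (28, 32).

MU_x = 1/3·x^(-2/3)·y^(0.25) and MU_y = 0.25·x^(1/3)·y^(-0.75).
MRS = MU_x/MU_y = (4/3)·y/x.
At (28, 32): MRS = 32/21.
That is, one extra unit of x is worth 32/21 units of y at the margin.

MRS = 32/21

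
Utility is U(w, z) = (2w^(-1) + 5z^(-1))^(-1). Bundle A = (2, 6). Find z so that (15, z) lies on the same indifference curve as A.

z = 50/17

U depends on (w, z) only through S = 2w^(-1) + 5z^(-1), so equal utility means equal S. At (2, 6): S = 11/6.
With w = 15: 2·15^(-1) = 2/15, so 5z^(-1) = 11/6 − 2/15 = 1.7, i.e. z^(-1) = 17/50.
Hence z = 1/(17/50) = 50/17.
Check: U(15, 50/17) = 0.5455.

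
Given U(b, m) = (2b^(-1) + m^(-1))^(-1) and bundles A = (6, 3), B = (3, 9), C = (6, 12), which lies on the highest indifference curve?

Evaluate utility at each bundle:
U(A) = 1.500.
U(B) = 1.286.
U(C) = 2.400.
Highest utility is C, so C ≻ A ≻ B.

Bundle C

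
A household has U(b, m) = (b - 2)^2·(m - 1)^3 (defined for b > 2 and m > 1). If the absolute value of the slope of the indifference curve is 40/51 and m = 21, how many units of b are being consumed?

MU_b = 2·(b−2)·(m−1)^3, MU_m = 3·(b−2)^2·(m−1)^2.
MRS = (2/3)·(m−1)/(b−2).
Substitute m = 21: MRS = (40/3)/(b − 2). Setting this equal to 40/51 gives b − 2 = (40/3)/(40/51) = 17, so b = 19.

b = 19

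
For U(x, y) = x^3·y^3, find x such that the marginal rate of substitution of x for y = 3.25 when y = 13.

x = 4

MU_x = 3·x^2·y^3 and MU_y = 3·x^3·y^2.
MRS = MU_x/MU_y = y/x.
Substitute y = 13: MRS = 13/x. Setting 13/x = 3.25 gives x = 13/3.25 = 4.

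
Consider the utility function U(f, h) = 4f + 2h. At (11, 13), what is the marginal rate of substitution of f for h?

MU_f = 4, MU_h = 2, so MRS = 4/2 = 2 at every bundle.
At (11, 13): MRS = 2.
That is, one extra unit of f is worth 2 units of h at the margin.

MRS = 2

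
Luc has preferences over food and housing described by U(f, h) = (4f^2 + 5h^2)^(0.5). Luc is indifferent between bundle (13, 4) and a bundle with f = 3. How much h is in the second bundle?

U depends on (f, h) only through S = 4f^2 + 5h^2, so equal utility means equal S. At (13, 4): S = 756.
With f = 3: 4·3^2 = 36, so 5h^2 = 756 − 36 = 720, i.e. h^2 = 144.
Hence h = √144 = 12.
Check: U(3, 12) = 27.4955.

h = 12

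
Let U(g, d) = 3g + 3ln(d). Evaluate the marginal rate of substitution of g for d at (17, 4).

MRS = 4

MU_g = 3, MU_d = 3/d.
MRS = 3 ÷ (3/d).
At (17, 4): MRS = 4.
So at (17, 4) the consumer would give up 4 units of d for one more unit of g.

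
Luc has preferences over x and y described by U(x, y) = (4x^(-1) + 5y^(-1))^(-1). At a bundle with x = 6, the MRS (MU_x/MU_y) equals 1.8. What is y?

For CES with ρ = -1, MRS = (4/5)·(y/x)^2.
Setting (4/5)·(y/6)^2 = 1.8 gives (y/6)^2 = 2.25, so y/6 = 1.5 and y = 9.

y = 9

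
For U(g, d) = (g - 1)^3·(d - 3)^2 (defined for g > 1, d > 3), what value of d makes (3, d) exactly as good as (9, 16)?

d = 107

U(9, 16) = 86528.
Set U(3, d) = 86528 and solve.
With g = 3: (3 − 1)^3 = 8, so (d − 3)^2 = 86528/8 = 10816.
Taking the square root (with d > 3): d − 3 = 104, so d = 107.
Check: U(3, 107) = 86528.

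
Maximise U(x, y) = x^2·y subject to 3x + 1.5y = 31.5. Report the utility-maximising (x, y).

MU_x = 2·x·y and MU_y = x^2.
MRS = MU_x/MU_y = (2/1)·y/x.
Tangency: set MRS = p_x/p_y = 3/1.5 = 2.
So (2/1)·y/x = 2, i.e. y = x.
Substitute into the budget 3·x + 1.5·y = 31.5: 4.5·x = 31.5, so x* = 7.
Then y* = 7.

x* = 7, y* = 7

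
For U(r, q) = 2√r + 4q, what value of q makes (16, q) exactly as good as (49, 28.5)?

q = 30

U(49, 28.5) = 128.
Set U(16, q) = 128 and solve.
With r = 16: √16 = 4, so 4q = 128 − 2·4 = 120 and q = 30.
Check: U(16, 30) = 128.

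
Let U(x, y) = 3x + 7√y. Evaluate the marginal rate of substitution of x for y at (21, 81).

MRS = 54/7

MU_x = 3, MU_y = 7/(2√y).
MRS = 3 ÷ (7/(2√y)).
At (21, 81): MRS = 54/7.
That is, one extra unit of x is worth 54/7 units of y at the margin.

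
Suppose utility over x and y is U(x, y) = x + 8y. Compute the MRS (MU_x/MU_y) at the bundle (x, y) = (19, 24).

MRS = 0.125

MU_x = 1, MU_y = 8, so MRS = 1/8 = 0.125 at every bundle.
At (19, 24): MRS = 0.125.
So at (19, 24) the consumer would give up 0.125 units of y for one more unit of x.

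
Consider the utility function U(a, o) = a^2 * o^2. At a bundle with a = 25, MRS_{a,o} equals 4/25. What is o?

MU_a = 2·a·o^2 and MU_o = 2·a^2·o.
MRS = MU_a/MU_o = o/a.
Substitute a = 25: MRS = o/25. Setting o/25 = 4/25 gives o = (4/25)·25 = 4.

o = 4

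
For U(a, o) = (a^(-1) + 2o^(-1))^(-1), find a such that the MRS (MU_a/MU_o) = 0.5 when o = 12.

For CES with ρ = -1, MRS = (1/2)·(o/a)^2.
Setting (1/2)·(12/a)^2 = 0.5 gives (12/a)^2 = 1, so 12/a = 1 and a = 12.

a = 12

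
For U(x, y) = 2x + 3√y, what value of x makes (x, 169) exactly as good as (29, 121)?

x = 26

U(29, 121) = 91.
Set U(x, 169) = 91 and solve.
With y = 169: √169 = 13, so 2x = 91 − 3·13 = 52 and x = 26.
Check: U(26, 169) = 91.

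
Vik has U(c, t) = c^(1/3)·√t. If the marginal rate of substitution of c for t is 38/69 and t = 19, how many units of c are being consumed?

c = 23

MU_c = 1/3·c^(-2/3)·√t and MU_t = 0.5·c^(1/3)·t^(-0.5).
MRS = MU_c/MU_t = (2/3)·t/c.
Substitute t = 19: MRS = (38/3)/c. Setting (38/3)/c = 38/69 gives c = (38/3)/(38/69) = 23.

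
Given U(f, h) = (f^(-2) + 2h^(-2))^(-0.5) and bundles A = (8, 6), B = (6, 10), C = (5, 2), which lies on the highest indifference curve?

Evaluate utility at each bundle:
U(A) = 3.748.
U(B) = 4.575.
U(C) = 1.361.
Highest utility is B, so B ≻ A ≻ C.

Bundle B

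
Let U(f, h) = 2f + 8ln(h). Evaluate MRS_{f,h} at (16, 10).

MRS = 2.5

MU_f = 2, MU_h = 8/h.
MRS = 2 ÷ (8/h).
At (16, 10): MRS = 2.5.
The indifference curve has slope −2.5 at this bundle.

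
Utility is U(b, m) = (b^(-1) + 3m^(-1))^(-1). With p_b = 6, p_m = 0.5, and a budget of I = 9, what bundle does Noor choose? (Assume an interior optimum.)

For CES with ρ = -1, MRS = (1/3)·(m/b)^2.
Tangency: set MRS = p_b/p_m = 6/0.5 = 12.
So (m/b)^2 = 36; taking the square root, m/b = 6, i.e. m = 6·b.
Substitute into the budget 6·b + 0.5·m = 9: 9·b = 9, so b* = 1 and m* = 6·1 = 6.

b* = 1, m* = 6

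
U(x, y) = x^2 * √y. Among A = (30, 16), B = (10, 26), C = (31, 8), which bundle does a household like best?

Evaluate utility at each bundle:
U(A) = 3600.000.
U(B) = 509.902.
U(C) = 2718.118.
Highest utility is A, so A ≻ C ≻ B.

Bundle A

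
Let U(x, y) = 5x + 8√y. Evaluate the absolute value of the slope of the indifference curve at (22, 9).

MRS = 3.75

MU_x = 5, MU_y = 8/(2√y).
MRS = 5 ÷ (8/(2√y)).
At (22, 9): MRS = 3.75.
That is, one extra unit of x is worth 3.75 units of y at the margin.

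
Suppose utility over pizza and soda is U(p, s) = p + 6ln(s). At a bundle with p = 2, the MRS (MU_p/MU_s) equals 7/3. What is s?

MU_p = 1, MU_s = 6/s.
MRS = 1 ÷ (6/s).
MRS depends only on s: (1/6)·s = 7/3 ⇒ s = (7/3)/(1/6) = 14.

s = 14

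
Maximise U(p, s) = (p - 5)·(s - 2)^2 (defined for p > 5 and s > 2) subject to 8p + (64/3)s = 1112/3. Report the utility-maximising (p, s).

p* = 17, s* = 11

MU_p = (s−2)^2, MU_s = 2·(p−5)·(s−2).
MRS = (1/2)·(s−2)/(p−5).
Tangency: set MRS = p_p/p_s = 8/(64/3) = 0.375.
So (1/2)·(s − 2)/(p − 5) = 0.375, i.e. (s − 2) = 0.75·(p − 5).
Rewrite the budget in excess-of-subsistence terms: 8·(p − 5) + (64/3)·(s − 2) = 1112/3 − 8·5 − (64/3)·2 = 288.
Substituting, 24·(p − 5) = 288, so p − 5 = 12 and p* = 17.
Then s − 2 = 0.75·12 = 9, so s* = 11.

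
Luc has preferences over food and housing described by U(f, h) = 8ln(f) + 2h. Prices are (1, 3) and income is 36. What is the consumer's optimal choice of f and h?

MU_f = 8/f, MU_h = 2.
MRS = 8/f ÷ 2.
Tangency: set MRS = p_f/p_h = 1/3.
MRS depends only on f: 4/f = 1/3 ⇒ f* = 4/(1/3) = 12.
From the budget, 3·h = 36 − 1·12 = 24, so h* = 8.

f* = 12, h* = 8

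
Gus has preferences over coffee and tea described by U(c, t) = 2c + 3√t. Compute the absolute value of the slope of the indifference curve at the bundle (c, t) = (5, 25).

MRS = 20/3

MU_c = 2, MU_t = 3/(2√t).
MRS = 2 ÷ (3/(2√t)).
At (5, 25): MRS = 20/3.
That is, one extra unit of c is worth 20/3 units of t at the margin.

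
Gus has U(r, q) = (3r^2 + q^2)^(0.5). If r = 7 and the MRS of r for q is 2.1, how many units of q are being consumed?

q = 10

For CES with ρ = 2, MRS = (3/1)·(q/r)^(-1).
Setting (3/1)·(q/7)^(-1) = 2.1 gives (q/7)^(-1) = 0.7, so q/7 = 10/7 and q = 10.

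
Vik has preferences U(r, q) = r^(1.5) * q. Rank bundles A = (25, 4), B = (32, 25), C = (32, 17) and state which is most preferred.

Evaluate utility at each bundle:
U(A) = 500.000.
U(B) = 4525.483.
U(C) = 3077.329.
Highest utility is B, so B ≻ C ≻ A.

Bundle B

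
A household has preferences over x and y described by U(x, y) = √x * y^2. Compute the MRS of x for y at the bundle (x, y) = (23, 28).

MRS = 7/23

MU_x = 0.5·x^(-0.5)·y^2 and MU_y = 2·√x·y.
MRS = MU_x/MU_y = (0.25)·y/x.
At (23, 28): MRS = 7/23.
The indifference curve has slope −7/23 at this bundle.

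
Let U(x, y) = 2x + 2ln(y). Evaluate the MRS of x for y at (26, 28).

MRS = 28

MU_x = 2, MU_y = 2/y.
MRS = 2 ÷ (2/y).
At (26, 28): MRS = 28.
That is, one extra unit of x is worth 28 units of y at the margin.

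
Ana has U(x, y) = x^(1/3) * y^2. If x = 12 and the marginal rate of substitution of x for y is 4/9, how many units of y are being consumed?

y = 32

MU_x = 1/3·x^(-2/3)·y^2 and MU_y = 2·x^(1/3)·y.
MRS = MU_x/MU_y = (1/6)·y/x.
Substitute x = 12: MRS = y/72. Setting y/72 = 4/9 gives y = (4/9)·72 = 32.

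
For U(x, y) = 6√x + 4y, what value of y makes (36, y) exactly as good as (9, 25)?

y = 20.5

U(9, 25) = 118.
Set U(36, y) = 118 and solve.
With x = 36: √36 = 6, so 4y = 118 − 6·6 = 82 and y = 20.5.
Check: U(36, 20.5) = 118.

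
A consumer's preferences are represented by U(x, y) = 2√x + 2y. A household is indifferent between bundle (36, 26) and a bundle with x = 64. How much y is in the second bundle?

y = 24

U(36, 26) = 64.
Set U(64, y) = 64 and solve.
With x = 64: √64 = 8, so 2y = 64 − 2·8 = 48 and y = 24.
Check: U(64, 24) = 64.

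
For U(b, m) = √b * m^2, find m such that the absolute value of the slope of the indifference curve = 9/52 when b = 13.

m = 9

MU_b = 0.5·b^(-0.5)·m^2 and MU_m = 2·√b·m.
MRS = MU_b/MU_m = (0.25)·m/b.
Substitute b = 13: MRS = m/52. Setting m/52 = 9/52 gives m = (9/52)·52 = 9.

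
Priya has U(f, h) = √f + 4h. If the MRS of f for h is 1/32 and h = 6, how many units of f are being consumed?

f = 16

MU_f = 1/(2√f), MU_h = 4.
MRS = 1/(2√f) ÷ 4.
MRS depends only on f: 0.125/√f = 1/32 ⇒ √f = 0.125/(1/32) = 4 ⇒ f = 16.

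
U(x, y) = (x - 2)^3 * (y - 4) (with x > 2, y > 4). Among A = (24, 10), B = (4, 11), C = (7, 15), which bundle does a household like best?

Evaluate utility at each bundle:
U(A) = 63888.
U(B) = 56.
U(C) = 1375.
Highest utility is A, so A ≻ C ≻ B.

Bundle A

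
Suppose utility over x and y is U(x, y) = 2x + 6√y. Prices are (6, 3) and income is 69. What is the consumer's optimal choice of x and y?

MU_x = 2, MU_y = 6/(2√y).
MRS = 2 ÷ (6/(2√y)).
Tangency: set MRS = p_x/p_y = 6/3 = 2.
MRS depends only on y: (2/3)·√y = 2 ⇒ √y = 2/(2/3) = 3 ⇒ y* = 9.
From the budget, 6·x = 69 − 3·9 = 42, so x* = 7.

x* = 7, y* = 9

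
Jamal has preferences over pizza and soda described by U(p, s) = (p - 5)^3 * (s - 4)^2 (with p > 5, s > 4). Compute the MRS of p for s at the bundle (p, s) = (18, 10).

MRS = 9/13

MU_p = 3·(p−5)^2·(s−4)^2, MU_s = 2·(p−5)^3·(s−4).
MRS = (3/2)·(s−4)/(p−5).
At (18, 10): MRS = 9/13.
That is, one extra unit of p is worth 9/13 units of s at the margin.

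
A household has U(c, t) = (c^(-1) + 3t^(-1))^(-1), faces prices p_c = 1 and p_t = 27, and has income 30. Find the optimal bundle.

c* = 3, t* = 1

For CES with ρ = -1, MRS = (1/3)·(t/c)^2.
Tangency: set MRS = p_c/p_t = 1/27.
So (t/c)^2 = 1/9; taking the square root, t/c = 1/3, i.e. t = (1/3)·c.
Substitute into the budget 1·c + 27·t = 30: 10·c = 30, so c* = 3 and t* = (1/3)·3 = 1.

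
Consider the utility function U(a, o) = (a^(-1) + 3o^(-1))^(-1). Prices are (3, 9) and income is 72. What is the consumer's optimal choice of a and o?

For CES with ρ = -1, MRS = (1/3)·(o/a)^2.
Tangency: set MRS = p_a/p_o = 3/9 = 1/3.
So (o/a)^2 = 1; taking the square root, o/a = 1, i.e. o = a.
Substitute into the budget 3·a + 9·o = 72: 12·a = 72, so a* = 6 and o* = 6.

a* = 6, o* = 6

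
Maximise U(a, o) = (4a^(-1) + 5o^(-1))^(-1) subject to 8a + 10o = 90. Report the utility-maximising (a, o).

For CES with ρ = -1, MRS = (4/5)·(o/a)^2.
Tangency: set MRS = p_a/p_o = 8/10 = 0.8.
So (o/a)^2 = 1; taking the square root, o/a = 1, i.e. o = a.
Substitute into the budget 8·a + 10·o = 90: 18·a = 90, so a* = 5 and o* = 5.

a* = 5, o* = 5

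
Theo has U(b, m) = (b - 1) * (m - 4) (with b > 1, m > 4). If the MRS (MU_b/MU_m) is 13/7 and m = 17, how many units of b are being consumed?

b = 8

MU_b = (m−4), MU_m = (b−1).
MRS = (m−4)/(b−1).
Substitute m = 17: MRS = 13/(b − 1). Setting this equal to 13/7 gives b − 1 = 13/(13/7) = 7, so b = 8.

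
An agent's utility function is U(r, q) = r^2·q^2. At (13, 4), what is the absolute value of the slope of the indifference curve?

MRS = 4/13

MU_r = 2·r·q^2 and MU_q = 2·r^2·q.
MRS = MU_r/MU_q = q/r.
At (13, 4): MRS = 4/13.
That is, one extra unit of r is worth 4/13 units of q at the margin.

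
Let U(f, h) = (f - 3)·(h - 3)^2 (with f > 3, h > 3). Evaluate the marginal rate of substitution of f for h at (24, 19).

MU_f = (h−3)^2, MU_h = 2·(f−3)·(h−3).
MRS = (1/2)·(h−3)/(f−3).
At (24, 19): MRS = 8/21.
So at (24, 19) the consumer would give up 8/21 units of h for one more unit of f.

MRS = 8/21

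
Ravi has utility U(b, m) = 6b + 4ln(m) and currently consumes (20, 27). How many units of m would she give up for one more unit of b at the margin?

MRS = 40.5

MU_b = 6, MU_m = 4/m.
MRS = 6 ÷ (4/m).
At (20, 27): MRS = 40.5.
So at (20, 27) the consumer would give up 40.5 units of m for one more unit of b.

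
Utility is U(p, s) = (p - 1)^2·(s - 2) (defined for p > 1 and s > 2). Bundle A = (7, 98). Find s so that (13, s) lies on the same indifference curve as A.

U(7, 98) = 3456.
Set U(13, s) = 3456 and solve.
With p = 13: (13 − 1)^2 = 144, so (s − 2) = 3456/144 = 24.
So s = 2 + 24 = 26.
Check: U(13, 26) = 3456.

s = 26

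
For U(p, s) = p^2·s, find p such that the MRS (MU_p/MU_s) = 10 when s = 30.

p = 6

MU_p = 2·p·s and MU_s = p^2.
MRS = MU_p/MU_s = (2/1)·s/p.
Substitute s = 30: MRS = 60/p. Setting 60/p = 10 gives p = 60/10 = 6.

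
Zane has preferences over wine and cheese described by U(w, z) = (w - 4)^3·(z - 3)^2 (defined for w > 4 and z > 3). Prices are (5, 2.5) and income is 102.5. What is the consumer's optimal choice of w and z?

w* = 13, z* = 15

MU_w = 3·(w−4)^2·(z−3)^2, MU_z = 2·(w−4)^3·(z−3).
MRS = (3/2)·(z−3)/(w−4).
Tangency: set MRS = p_w/p_z = 5/2.5 = 2.
So (3/2)·(z − 3)/(w − 4) = 2, i.e. (z − 3) = (4/3)·(w − 4).
Rewrite the budget in excess-of-subsistence terms: 5·(w − 4) + 2.5·(z − 3) = 102.5 − 5·4 − 2.5·3 = 75.
Substituting, (25/3)·(w − 4) = 75, so w − 4 = 9 and w* = 13.
Then z − 3 = (4/3)·9 = 12, so z* = 15.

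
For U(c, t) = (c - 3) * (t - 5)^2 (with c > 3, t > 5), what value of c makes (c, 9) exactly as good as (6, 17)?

U(6, 17) = 432.
Set U(c, 9) = 432 and solve.
With t = 9: (9 − 5)^2 = 16, so (c − 3) = 432/16 = 27.
So c = 3 + 27 = 30.
Check: U(30, 9) = 432.

c = 30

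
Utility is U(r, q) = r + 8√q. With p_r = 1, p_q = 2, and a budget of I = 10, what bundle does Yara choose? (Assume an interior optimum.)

r* = 2, q* = 4

MU_r = 1, MU_q = 8/(2√q).
MRS = 1 ÷ (8/(2√q)).
Tangency: set MRS = p_r/p_q = 1/2 = 0.5.
MRS depends only on q: 0.25·√q = 0.5 ⇒ √q = 0.5/0.25 = 2 ⇒ q* = 4.
From the budget, 1·r = 10 − 2·4 = 2, so r* = 2.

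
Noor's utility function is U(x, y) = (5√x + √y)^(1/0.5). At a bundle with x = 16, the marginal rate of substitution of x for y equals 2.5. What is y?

y = 4

For CES with ρ = 0.5, MRS = (5/1)·√(y/x).
Setting (5/1)·√(y/16) = 2.5 gives √(y/16) = 0.5, so y/16 = 0.25 and y = 4.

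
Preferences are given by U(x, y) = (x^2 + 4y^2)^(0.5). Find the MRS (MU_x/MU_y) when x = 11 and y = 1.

For CES with ρ = 2, MRS = (1/4)·(y/x)^(-1).
At (11, 1): MRS = 2.75.
The indifference curve has slope −2.75 at this bundle.

MRS = 2.75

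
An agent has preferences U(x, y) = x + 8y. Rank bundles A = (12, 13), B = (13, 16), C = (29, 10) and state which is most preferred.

Evaluate utility at each bundle:
U(A) = 116.
U(B) = 141.
U(C) = 109.
Highest utility is B, so B ≻ A ≻ C.

Bundle B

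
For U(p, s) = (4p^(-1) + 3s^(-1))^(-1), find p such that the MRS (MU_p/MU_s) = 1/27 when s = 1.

For CES with ρ = -1, MRS = (4/3)·(s/p)^2.
Setting (4/3)·(1/p)^2 = 1/27 gives (1/p)^2 = 1/36, so 1/p = 1/6 and p = 6.

p = 6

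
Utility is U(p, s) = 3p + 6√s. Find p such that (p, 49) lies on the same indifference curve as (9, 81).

U(9, 81) = 81.
Set U(p, 49) = 81 and solve.
With s = 49: √49 = 7, so 3p = 81 − 6·7 = 39 and p = 13.
Check: U(13, 49) = 81.

p = 13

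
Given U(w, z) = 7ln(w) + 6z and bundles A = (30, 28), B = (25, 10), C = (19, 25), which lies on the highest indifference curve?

Evaluate utility at each bundle:
U(A) = 191.808.
U(B) = 82.532.
U(C) = 170.611.
Highest utility is A, so A ≻ C ≻ B.

Bundle A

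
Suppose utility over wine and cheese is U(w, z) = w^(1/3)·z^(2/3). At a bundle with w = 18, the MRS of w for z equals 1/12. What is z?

z = 3

MU_w = 1/3·w^(-2/3)·z^(2/3) and MU_z = 2/3·w^(1/3)·z^(-1/3).
MRS = MU_w/MU_z = (0.5)·z/w.
Substitute w = 18: MRS = z/36. Setting z/36 = 1/12 gives z = (1/12)·36 = 3.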